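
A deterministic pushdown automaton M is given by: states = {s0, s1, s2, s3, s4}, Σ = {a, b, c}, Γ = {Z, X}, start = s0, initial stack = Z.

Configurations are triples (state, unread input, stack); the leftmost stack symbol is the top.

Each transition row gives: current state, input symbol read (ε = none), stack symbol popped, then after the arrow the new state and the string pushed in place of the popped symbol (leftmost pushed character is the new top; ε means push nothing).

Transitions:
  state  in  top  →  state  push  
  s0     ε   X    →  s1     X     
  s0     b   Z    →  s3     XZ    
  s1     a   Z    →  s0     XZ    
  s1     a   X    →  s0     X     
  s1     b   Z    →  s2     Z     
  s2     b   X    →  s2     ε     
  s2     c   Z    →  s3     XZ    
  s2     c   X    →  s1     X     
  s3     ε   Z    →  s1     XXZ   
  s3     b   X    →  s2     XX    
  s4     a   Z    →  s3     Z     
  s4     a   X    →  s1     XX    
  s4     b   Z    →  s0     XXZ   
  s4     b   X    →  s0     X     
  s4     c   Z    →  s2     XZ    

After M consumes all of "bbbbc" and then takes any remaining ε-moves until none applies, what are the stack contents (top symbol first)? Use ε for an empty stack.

XZ

(s0, bbbbc, Z)
  read b, top Z: go to s3, push XZ → (s3, bbbc, XZ)
  read b, top X: go to s2, push XX → (s2, bbc, XXZ)
  read b, top X: go to s2, push ε → (s2, bc, XZ)
  read b, top X: go to s2, push ε → (s2, c, Z)
  read c, top Z: go to s3, push XZ → (s3, ε, XZ)
All input consumed in state s3 with stack XZ.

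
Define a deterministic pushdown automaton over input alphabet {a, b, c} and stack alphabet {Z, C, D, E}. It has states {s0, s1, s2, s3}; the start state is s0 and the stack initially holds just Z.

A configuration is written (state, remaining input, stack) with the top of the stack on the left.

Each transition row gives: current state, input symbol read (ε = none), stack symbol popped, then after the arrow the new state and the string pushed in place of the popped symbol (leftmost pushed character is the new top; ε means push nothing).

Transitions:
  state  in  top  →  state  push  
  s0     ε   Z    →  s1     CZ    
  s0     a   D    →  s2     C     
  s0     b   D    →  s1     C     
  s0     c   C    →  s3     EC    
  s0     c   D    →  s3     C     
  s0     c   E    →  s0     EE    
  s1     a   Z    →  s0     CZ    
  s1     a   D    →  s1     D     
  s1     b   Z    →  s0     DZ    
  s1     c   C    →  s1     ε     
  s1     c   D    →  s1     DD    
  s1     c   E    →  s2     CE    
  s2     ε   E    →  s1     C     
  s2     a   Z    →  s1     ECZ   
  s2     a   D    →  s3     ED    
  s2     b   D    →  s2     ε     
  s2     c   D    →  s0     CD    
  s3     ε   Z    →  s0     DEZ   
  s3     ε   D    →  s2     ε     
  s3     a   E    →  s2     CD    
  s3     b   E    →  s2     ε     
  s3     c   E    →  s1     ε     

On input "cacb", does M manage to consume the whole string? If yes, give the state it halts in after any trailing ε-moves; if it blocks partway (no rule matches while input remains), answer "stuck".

(s0, cacb, Z)
  ε-move, top Z: go to s1, push CZ → (s1, cacb, CZ)
  read c, top C: go to s1, push ε → (s1, acb, Z)
  read a, top Z: go to s0, push CZ → (s0, cb, CZ)
  read c, top C: go to s3, push EC → (s3, b, ECZ)
  read b, top E: go to s2, push ε → (s2, ε, CZ)
All input consumed; M is in state s2.

s2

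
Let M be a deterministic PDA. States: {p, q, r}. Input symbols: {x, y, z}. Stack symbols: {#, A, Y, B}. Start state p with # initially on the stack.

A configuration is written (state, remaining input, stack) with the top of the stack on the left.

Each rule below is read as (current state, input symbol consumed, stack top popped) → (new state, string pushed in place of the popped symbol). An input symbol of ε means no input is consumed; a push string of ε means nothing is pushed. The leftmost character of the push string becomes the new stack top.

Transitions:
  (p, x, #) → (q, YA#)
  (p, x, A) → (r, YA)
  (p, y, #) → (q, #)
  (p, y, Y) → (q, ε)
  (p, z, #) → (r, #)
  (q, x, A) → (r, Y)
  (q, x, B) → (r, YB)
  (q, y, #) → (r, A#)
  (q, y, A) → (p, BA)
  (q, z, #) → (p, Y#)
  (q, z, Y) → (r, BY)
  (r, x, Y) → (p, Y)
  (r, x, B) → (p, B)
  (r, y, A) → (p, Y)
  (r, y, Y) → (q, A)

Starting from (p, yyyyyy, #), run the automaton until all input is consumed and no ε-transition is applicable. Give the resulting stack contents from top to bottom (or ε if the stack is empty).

(p, yyyyyy, #)
  read y, top #: go to q, push # → (q, yyyyy, #)
  read y, top #: go to r, push A# → (r, yyyy, A#)
  read y, top A: go to p, push Y → (p, yyy, Y#)
  read y, top Y: go to q, push ε → (q, yy, #)
  read y, top #: go to r, push A# → (r, y, A#)
  read y, top A: go to p, push Y → (p, ε, Y#)
All input consumed in state p with stack Y#.

Y#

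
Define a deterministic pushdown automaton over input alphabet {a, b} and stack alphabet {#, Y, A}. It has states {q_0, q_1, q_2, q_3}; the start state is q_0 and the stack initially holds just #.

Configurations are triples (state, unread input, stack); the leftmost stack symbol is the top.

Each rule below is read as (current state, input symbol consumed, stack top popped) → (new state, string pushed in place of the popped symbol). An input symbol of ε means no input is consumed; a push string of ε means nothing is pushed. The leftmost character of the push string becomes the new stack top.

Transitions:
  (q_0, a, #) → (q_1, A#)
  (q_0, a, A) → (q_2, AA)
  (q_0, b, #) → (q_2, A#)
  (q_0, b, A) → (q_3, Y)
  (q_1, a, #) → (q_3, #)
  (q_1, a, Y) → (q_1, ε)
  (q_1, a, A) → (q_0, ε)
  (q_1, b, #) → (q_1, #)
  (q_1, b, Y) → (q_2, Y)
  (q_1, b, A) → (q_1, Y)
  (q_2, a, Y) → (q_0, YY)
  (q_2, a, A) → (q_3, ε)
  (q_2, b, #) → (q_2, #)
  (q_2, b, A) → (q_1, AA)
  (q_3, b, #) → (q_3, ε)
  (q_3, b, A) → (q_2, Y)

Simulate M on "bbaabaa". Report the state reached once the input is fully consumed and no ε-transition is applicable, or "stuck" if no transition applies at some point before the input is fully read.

(q_0, bbaabaa, #)
  read b, top #: go to q_2, push A# → (q_2, baabaa, A#)
  read b, top A: go to q_1, push AA → (q_1, aabaa, AA#)
  read a, top A: go to q_0, push ε → (q_0, abaa, A#)
  read a, top A: go to q_2, push AA → (q_2, baa, AA#)
  read b, top A: go to q_1, push AA → (q_1, aa, AAA#)
  read a, top A: go to q_0, push ε → (q_0, a, AA#)
  read a, top A: go to q_2, push AA → (q_2, ε, AAA#)
All input consumed; M is in state q_2.

q_2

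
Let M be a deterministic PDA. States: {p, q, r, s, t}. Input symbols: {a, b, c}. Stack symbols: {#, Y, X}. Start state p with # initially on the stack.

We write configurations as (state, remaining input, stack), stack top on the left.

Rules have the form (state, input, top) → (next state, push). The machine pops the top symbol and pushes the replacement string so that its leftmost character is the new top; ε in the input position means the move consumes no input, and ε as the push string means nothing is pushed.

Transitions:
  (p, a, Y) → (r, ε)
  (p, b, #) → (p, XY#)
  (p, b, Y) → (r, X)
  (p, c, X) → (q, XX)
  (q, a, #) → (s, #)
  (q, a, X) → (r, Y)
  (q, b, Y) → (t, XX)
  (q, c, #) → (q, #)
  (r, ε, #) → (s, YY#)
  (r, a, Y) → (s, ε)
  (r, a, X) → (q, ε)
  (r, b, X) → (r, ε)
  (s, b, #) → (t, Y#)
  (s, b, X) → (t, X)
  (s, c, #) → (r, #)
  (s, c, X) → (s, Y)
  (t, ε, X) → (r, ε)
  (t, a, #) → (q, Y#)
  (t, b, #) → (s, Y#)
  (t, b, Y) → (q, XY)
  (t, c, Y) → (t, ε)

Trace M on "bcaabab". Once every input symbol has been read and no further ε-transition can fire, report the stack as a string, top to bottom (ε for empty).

(p, bcaabab, #)
  read b, top #: go to p, push XY# → (p, caabab, XY#)
  read c, top X: go to q, push XX → (q, aabab, XXY#)
  read a, top X: go to r, push Y → (r, abab, YXY#)
  read a, top Y: go to s, push ε → (s, bab, XY#)
  read b, top X: go to t, push X → (t, ab, XY#)
  ε-move, top X: go to r, push ε → (r, ab, Y#)
  read a, top Y: go to s, push ε → (s, b, #)
  read b, top #: go to t, push Y# → (t, ε, Y#)
All input consumed in state t with stack Y#.

Y#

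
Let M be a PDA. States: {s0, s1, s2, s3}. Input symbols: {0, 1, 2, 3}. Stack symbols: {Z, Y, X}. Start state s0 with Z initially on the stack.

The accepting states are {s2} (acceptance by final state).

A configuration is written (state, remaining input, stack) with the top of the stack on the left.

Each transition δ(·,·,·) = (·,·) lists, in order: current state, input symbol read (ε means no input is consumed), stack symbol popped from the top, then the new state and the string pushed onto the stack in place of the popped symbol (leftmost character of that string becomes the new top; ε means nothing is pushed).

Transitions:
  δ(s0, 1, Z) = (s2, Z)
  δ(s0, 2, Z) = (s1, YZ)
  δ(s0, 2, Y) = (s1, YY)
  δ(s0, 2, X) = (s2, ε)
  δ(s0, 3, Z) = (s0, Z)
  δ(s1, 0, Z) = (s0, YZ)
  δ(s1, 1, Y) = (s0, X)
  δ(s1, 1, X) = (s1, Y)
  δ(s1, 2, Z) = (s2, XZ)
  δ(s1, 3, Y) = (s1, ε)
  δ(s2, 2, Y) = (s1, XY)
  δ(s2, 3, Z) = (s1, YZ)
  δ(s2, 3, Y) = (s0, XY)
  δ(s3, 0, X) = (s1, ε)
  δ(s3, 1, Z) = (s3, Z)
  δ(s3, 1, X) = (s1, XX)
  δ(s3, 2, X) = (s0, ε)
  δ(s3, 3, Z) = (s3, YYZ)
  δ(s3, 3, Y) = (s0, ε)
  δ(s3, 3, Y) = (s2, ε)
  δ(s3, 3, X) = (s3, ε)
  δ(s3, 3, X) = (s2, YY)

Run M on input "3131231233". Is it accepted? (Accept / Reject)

Reject

No computation consumes all input and reaches a final state.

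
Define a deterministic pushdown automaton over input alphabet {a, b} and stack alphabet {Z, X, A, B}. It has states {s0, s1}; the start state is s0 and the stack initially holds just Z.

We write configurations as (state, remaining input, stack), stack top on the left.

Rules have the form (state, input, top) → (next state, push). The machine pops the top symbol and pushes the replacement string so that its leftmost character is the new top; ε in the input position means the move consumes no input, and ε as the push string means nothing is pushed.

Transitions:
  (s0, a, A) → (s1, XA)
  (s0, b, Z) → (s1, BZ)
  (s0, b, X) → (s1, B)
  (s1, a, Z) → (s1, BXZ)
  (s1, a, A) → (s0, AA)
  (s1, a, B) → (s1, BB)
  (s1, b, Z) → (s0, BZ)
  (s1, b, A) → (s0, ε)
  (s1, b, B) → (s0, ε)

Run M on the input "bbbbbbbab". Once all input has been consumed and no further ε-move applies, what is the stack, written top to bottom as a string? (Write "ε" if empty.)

(s0, bbbbbbbab, Z)
  read b, top Z: go to s1, push BZ → (s1, bbbbbbab, BZ)
  read b, top B: go to s0, push ε → (s0, bbbbbab, Z)
  read b, top Z: go to s1, push BZ → (s1, bbbbab, BZ)
  read b, top B: go to s0, push ε → (s0, bbbab, Z)
  read b, top Z: go to s1, push BZ → (s1, bbab, BZ)
  read b, top B: go to s0, push ε → (s0, bab, Z)
  read b, top Z: go to s1, push BZ → (s1, ab, BZ)
  read a, top B: go to s1, push BB → (s1, b, BBZ)
  read b, top B: go to s0, push ε → (s0, ε, BZ)
All input consumed in state s0 with stack BZ.

BZ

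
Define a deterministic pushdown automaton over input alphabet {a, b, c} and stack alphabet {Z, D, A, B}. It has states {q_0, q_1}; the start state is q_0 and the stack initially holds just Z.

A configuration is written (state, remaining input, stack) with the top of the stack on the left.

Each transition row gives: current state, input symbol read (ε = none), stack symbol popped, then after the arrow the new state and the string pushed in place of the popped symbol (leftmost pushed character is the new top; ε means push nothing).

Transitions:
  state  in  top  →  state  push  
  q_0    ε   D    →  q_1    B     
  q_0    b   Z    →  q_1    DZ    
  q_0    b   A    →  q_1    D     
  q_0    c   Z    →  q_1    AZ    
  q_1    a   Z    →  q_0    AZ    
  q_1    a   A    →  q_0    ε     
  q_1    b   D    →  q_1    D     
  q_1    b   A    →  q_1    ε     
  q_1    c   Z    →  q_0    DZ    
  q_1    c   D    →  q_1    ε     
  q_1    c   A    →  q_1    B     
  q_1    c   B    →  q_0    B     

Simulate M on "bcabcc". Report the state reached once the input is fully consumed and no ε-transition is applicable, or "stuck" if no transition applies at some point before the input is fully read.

q_1

(q_0, bcabcc, Z) ⊢ (q_1, cabcc, DZ) ⊢ (q_1, abcc, Z) ⊢ (q_0, bcc, AZ) ⊢ (q_1, cc, DZ) ⊢ (q_1, c, Z) ⊢ (q_0, ε, DZ) ⊢ (q_1, ε, BZ)
All input consumed; M is in state q_1.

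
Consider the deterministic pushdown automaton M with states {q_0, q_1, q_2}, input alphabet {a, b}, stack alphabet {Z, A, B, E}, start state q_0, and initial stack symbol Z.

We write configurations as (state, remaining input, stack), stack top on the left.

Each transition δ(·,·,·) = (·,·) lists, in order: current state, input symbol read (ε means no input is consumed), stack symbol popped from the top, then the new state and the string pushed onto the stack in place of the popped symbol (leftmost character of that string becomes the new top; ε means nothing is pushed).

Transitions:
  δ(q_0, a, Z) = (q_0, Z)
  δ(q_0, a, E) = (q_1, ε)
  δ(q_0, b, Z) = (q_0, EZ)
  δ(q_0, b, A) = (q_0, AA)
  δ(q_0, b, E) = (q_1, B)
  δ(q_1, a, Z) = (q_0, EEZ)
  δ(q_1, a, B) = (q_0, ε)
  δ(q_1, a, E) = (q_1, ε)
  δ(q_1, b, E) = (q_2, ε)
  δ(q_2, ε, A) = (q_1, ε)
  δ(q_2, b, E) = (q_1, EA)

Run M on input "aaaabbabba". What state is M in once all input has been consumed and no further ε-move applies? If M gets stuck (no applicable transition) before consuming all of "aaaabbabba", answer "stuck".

q_0

(q_0, aaaabbabba, Z)
  read a, top Z: go to q_0, push Z → (q_0, aaabbabba, Z)
  read a, top Z: go to q_0, push Z → (q_0, aabbabba, Z)
  read a, top Z: go to q_0, push Z → (q_0, abbabba, Z)
  read a, top Z: go to q_0, push Z → (q_0, bbabba, Z)
  read b, top Z: go to q_0, push EZ → (q_0, babba, EZ)
  read b, top E: go to q_1, push B → (q_1, abba, BZ)
  read a, top B: go to q_0, push ε → (q_0, bba, Z)
  read b, top Z: go to q_0, push EZ → (q_0, ba, EZ)
  read b, top E: go to q_1, push B → (q_1, a, BZ)
  read a, top B: go to q_0, push ε → (q_0, ε, Z)
All input consumed; M is in state q_0.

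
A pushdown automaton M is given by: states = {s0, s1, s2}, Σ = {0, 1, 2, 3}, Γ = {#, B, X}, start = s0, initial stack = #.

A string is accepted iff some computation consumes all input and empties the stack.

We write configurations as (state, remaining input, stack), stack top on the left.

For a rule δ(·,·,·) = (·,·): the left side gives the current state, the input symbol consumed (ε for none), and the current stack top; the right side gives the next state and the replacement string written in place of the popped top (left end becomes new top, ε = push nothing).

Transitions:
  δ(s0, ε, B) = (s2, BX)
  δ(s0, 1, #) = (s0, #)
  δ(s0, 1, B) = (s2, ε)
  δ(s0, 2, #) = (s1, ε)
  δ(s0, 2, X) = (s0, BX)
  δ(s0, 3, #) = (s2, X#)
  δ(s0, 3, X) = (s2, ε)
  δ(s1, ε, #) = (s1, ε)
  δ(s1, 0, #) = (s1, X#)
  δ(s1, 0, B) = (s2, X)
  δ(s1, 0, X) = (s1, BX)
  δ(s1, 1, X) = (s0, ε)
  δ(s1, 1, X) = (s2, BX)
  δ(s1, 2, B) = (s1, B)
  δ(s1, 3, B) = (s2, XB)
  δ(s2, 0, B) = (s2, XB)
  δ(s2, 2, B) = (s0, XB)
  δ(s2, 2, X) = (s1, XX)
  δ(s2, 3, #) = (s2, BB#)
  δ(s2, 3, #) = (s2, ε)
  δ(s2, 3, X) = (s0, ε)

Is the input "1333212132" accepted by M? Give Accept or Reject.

Accept

One accepting computation: (s0, 1333212132, #) ⊢ (s0, 333212132, #) ⊢ (s2, 33212132, X#) ⊢ (s0, 3212132, #) ⊢ (s2, 212132, X#) ⊢ (s1, 12132, XX#) ⊢ (s0, 2132, X#) ⊢ (s0, 132, BX#) ⊢ (s2, 32, X#) ⊢ (s0, 2, #) ⊢ (s1, ε, ε)
All input consumed and the stack is empty.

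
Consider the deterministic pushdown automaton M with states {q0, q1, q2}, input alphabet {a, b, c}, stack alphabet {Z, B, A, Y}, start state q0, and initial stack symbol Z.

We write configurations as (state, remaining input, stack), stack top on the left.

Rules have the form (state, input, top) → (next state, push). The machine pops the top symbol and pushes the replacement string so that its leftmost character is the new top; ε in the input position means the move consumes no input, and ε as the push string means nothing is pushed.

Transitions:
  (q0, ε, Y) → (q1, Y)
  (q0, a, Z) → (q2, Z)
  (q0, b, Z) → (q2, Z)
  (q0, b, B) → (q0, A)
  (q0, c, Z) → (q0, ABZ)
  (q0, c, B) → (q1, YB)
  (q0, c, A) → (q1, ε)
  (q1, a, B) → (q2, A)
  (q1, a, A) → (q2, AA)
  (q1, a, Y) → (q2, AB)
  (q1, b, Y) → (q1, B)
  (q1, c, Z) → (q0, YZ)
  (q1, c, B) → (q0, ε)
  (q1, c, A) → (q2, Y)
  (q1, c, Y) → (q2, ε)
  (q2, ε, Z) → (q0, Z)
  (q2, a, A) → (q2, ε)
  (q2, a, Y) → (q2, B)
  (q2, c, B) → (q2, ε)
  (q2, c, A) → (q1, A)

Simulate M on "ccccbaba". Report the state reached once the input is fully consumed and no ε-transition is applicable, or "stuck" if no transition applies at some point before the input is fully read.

stuck

(q0, ccccbaba, Z)
  read c, top Z: go to q0, push ABZ → (q0, cccbaba, ABZ)
  read c, top A: go to q1, push ε → (q1, ccbaba, BZ)
  read c, top B: go to q0, push ε → (q0, cbaba, Z)
  read c, top Z: go to q0, push ABZ → (q0, baba, ABZ)
No transition for (q0, b, top A); M blocks with input baba remaining.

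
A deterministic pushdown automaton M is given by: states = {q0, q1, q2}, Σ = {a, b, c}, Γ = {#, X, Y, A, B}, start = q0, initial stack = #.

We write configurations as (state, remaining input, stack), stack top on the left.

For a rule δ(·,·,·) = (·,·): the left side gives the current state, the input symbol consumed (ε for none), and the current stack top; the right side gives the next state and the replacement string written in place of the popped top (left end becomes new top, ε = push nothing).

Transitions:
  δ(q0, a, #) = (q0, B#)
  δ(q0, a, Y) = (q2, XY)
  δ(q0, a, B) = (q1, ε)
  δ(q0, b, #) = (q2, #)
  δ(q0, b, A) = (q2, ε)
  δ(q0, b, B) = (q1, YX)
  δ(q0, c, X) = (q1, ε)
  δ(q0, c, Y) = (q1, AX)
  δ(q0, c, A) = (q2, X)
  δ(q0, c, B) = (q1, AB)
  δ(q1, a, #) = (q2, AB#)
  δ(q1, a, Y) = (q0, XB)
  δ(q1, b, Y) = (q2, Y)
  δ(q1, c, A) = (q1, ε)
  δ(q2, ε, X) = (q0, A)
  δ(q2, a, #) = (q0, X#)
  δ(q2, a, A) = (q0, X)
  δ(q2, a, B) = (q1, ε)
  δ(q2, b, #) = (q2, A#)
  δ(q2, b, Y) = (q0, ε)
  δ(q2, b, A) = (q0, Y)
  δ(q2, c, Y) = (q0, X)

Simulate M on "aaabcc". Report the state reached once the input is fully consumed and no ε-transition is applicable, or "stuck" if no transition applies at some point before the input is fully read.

q1

(q0, aaabcc, #)
  read a, top #: go to q0, push B# → (q0, aabcc, B#)
  read a, top B: go to q1, push ε → (q1, abcc, #)
  read a, top #: go to q2, push AB# → (q2, bcc, AB#)
  read b, top A: go to q0, push Y → (q0, cc, YB#)
  read c, top Y: go to q1, push AX → (q1, c, AXB#)
  read c, top A: go to q1, push ε → (q1, ε, XB#)
All input consumed; M is in state q1.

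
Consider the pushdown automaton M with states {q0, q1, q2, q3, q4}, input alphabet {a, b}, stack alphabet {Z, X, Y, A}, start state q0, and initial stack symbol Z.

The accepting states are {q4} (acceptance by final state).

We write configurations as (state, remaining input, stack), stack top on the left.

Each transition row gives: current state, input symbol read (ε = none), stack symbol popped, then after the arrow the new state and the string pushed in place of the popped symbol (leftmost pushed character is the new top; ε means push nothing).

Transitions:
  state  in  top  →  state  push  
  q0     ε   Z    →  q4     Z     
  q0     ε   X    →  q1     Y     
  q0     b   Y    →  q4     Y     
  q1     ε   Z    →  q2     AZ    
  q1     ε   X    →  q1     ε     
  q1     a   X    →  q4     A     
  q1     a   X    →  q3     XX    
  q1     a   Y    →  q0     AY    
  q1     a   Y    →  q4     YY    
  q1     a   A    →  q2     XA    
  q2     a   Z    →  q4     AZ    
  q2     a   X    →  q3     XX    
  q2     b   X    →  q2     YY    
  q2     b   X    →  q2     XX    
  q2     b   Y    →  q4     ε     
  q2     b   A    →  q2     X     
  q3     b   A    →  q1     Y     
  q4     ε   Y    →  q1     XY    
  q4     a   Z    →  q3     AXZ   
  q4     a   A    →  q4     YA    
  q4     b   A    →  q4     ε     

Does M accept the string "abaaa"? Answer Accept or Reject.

One accepting computation: (q0, abaaa, Z) ⊢ (q4, abaaa, Z) ⊢ (q3, baaa, AXZ) ⊢ (q1, aaa, YXZ) ⊢ (q4, aa, YYXZ) ⊢ (q1, aa, XYYXZ) ⊢ (q4, a, AYYXZ) ⊢ (q4, ε, YAYYXZ)
All input consumed and state q4 ∈ F.

Accept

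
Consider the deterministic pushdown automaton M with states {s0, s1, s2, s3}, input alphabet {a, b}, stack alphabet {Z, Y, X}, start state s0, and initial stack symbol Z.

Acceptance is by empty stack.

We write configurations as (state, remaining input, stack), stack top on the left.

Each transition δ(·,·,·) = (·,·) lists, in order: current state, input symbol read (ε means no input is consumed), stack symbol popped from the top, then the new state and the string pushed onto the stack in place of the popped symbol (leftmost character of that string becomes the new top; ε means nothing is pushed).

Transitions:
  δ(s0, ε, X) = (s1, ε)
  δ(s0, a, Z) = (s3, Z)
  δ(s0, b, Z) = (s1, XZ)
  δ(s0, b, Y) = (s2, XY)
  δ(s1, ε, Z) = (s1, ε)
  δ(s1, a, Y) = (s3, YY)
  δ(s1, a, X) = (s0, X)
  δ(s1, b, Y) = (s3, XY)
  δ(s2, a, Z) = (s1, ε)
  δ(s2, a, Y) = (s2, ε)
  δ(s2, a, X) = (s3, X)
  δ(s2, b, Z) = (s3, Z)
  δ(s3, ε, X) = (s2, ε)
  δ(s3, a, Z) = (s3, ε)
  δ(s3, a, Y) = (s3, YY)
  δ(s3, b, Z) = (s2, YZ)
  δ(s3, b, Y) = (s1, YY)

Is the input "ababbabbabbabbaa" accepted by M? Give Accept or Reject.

(s0, ababbabbabbabbaa, Z)
  read a, top Z: go to s3, push Z → (s3, babbabbabbabbaa, Z)
  read b, top Z: go to s2, push YZ → (s2, abbabbabbabbaa, YZ)
  read a, top Y: go to s2, push ε → (s2, bbabbabbabbaa, Z)
  read b, top Z: go to s3, push Z → (s3, babbabbabbaa, Z)
  read b, top Z: go to s2, push YZ → (s2, abbabbabbaa, YZ)
  read a, top Y: go to s2, push ε → (s2, bbabbabbaa, Z)
  read b, top Z: go to s3, push Z → (s3, babbabbaa, Z)
  read b, top Z: go to s2, push YZ → (s2, abbabbaa, YZ)
  read a, top Y: go to s2, push ε → (s2, bbabbaa, Z)
  read b, top Z: go to s3, push Z → (s3, babbaa, Z)
  read b, top Z: go to s2, push YZ → (s2, abbaa, YZ)
  read a, top Y: go to s2, push ε → (s2, bbaa, Z)
  read b, top Z: go to s3, push Z → (s3, baa, Z)
  read b, top Z: go to s2, push YZ → (s2, aa, YZ)
  read a, top Y: go to s2, push ε → (s2, a, Z)
  read a, top Z: go to s1, push ε → (s1, ε, ε)
All input consumed and the stack is empty.

Accept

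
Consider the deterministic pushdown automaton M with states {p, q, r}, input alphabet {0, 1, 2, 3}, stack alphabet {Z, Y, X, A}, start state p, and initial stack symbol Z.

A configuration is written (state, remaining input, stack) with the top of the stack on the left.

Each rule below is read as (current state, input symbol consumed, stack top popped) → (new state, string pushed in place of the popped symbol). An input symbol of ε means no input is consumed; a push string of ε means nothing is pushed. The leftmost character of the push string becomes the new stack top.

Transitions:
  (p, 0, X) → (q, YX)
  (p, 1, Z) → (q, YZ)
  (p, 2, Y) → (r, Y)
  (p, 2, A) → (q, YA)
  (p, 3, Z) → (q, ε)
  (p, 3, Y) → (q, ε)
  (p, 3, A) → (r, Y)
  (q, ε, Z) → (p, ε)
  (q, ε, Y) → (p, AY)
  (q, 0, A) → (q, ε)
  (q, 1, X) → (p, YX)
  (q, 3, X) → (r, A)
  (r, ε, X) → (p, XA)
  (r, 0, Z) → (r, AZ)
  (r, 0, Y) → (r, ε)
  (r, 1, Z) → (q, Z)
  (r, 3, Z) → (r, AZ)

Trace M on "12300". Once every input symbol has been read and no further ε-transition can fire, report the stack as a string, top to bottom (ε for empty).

(p, 12300, Z)
  read 1, top Z: go to q, push YZ → (q, 2300, YZ)
  ε-move, top Y: go to p, push AY → (p, 2300, AYZ)
  read 2, top A: go to q, push YA → (q, 300, YAYZ)
  ε-move, top Y: go to p, push AY → (p, 300, AYAYZ)
  read 3, top A: go to r, push Y → (r, 00, YYAYZ)
  read 0, top Y: go to r, push ε → (r, 0, YAYZ)
  read 0, top Y: go to r, push ε → (r, ε, AYZ)
All input consumed in state r with stack AYZ.

AYZ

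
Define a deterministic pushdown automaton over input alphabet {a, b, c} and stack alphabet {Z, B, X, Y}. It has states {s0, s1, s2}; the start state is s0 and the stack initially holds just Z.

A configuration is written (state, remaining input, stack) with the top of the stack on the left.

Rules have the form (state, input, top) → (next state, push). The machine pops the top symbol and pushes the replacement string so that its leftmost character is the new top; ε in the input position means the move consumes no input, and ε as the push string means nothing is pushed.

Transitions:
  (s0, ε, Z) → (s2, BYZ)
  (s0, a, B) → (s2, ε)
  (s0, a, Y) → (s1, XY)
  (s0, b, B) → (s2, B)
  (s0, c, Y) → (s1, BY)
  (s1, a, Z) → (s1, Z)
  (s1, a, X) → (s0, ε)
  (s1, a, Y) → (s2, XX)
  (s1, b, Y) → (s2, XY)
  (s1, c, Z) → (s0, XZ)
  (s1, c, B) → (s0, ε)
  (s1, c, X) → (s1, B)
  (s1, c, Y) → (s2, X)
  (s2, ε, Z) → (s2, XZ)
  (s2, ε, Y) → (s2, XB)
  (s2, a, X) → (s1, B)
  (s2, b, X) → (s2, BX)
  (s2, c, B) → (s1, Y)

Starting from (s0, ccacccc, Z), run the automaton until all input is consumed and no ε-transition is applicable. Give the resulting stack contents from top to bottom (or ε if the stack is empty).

(s0, ccacccc, Z)
  ε-move, top Z: go to s2, push BYZ → (s2, ccacccc, BYZ)
  read c, top B: go to s1, push Y → (s1, cacccc, YYZ)
  read c, top Y: go to s2, push X → (s2, acccc, XYZ)
  read a, top X: go to s1, push B → (s1, cccc, BYZ)
  read c, top B: go to s0, push ε → (s0, ccc, YZ)
  read c, top Y: go to s1, push BY → (s1, cc, BYZ)
  read c, top B: go to s0, push ε → (s0, c, YZ)
  read c, top Y: go to s1, push BY → (s1, ε, BYZ)
All input consumed in state s1 with stack BYZ.

BYZ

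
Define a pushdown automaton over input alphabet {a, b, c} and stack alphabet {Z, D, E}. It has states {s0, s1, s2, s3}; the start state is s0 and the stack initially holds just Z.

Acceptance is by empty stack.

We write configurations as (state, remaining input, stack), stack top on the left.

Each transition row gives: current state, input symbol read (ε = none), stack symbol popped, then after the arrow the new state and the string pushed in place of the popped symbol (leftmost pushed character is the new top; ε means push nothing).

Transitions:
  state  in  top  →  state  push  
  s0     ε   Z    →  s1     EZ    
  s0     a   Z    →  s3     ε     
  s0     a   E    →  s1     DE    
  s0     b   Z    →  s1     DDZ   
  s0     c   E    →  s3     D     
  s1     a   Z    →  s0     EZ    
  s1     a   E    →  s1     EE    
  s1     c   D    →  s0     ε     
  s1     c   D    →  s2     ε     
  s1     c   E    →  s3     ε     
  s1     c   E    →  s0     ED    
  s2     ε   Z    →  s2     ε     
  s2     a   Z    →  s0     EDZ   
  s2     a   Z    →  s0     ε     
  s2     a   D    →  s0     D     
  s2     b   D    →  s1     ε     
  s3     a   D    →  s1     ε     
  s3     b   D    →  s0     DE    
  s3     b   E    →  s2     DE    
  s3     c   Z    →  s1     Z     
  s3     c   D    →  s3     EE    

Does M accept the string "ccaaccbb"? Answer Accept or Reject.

Reject

No computation consumes all input and empties the stack.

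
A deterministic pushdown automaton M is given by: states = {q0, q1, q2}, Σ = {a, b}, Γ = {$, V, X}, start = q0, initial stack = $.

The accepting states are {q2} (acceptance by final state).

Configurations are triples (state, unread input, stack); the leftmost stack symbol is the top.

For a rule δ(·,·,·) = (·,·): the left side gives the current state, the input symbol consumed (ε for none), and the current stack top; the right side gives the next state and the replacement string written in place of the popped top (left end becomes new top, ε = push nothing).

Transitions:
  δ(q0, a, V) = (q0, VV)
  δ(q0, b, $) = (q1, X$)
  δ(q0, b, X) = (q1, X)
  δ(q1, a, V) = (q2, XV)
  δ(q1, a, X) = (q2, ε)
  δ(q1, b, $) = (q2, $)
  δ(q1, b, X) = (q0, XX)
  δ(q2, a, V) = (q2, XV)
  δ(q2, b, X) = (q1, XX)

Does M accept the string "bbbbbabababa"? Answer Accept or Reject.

(q0, bbbbbabababa, $)
  read b, top $: go to q1, push X$ → (q1, bbbbabababa, X$)
  read b, top X: go to q0, push XX → (q0, bbbabababa, XX$)
  read b, top X: go to q1, push X → (q1, bbabababa, XX$)
  read b, top X: go to q0, push XX → (q0, babababa, XXX$)
  read b, top X: go to q1, push X → (q1, abababa, XXX$)
  read a, top X: go to q2, push ε → (q2, bababa, XX$)
  read b, top X: go to q1, push XX → (q1, ababa, XXX$)
  read a, top X: go to q2, push ε → (q2, baba, XX$)
  read b, top X: go to q1, push XX → (q1, aba, XXX$)
  read a, top X: go to q2, push ε → (q2, ba, XX$)
  read b, top X: go to q1, push XX → (q1, a, XXX$)
  read a, top X: go to q2, push ε → (q2, ε, XX$)
All input consumed; state q2 ∈ F.

Accept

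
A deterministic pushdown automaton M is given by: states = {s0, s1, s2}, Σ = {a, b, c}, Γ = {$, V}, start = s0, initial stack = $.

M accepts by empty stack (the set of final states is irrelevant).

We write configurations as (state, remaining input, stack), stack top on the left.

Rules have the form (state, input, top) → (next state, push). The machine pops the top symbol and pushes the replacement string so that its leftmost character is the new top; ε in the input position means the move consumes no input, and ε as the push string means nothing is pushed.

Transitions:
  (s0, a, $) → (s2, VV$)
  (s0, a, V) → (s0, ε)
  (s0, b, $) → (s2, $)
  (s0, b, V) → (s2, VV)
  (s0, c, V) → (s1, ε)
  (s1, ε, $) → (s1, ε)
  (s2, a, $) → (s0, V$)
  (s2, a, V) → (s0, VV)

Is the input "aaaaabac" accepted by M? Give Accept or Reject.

(s0, aaaaabac, $)
  read a, top $: go to s2, push VV$ → (s2, aaaabac, VV$)
  read a, top V: go to s0, push VV → (s0, aaabac, VVV$)
  read a, top V: go to s0, push ε → (s0, aabac, VV$)
  read a, top V: go to s0, push ε → (s0, abac, V$)
  read a, top V: go to s0, push ε → (s0, bac, $)
  read b, top $: go to s2, push $ → (s2, ac, $)
  read a, top $: go to s0, push V$ → (s0, c, V$)
  read c, top V: go to s1, push ε → (s1, ε, $)
  ε-move, top $: go to s1, push ε → (s1, ε, ε)
All input consumed and the stack is empty.

Accept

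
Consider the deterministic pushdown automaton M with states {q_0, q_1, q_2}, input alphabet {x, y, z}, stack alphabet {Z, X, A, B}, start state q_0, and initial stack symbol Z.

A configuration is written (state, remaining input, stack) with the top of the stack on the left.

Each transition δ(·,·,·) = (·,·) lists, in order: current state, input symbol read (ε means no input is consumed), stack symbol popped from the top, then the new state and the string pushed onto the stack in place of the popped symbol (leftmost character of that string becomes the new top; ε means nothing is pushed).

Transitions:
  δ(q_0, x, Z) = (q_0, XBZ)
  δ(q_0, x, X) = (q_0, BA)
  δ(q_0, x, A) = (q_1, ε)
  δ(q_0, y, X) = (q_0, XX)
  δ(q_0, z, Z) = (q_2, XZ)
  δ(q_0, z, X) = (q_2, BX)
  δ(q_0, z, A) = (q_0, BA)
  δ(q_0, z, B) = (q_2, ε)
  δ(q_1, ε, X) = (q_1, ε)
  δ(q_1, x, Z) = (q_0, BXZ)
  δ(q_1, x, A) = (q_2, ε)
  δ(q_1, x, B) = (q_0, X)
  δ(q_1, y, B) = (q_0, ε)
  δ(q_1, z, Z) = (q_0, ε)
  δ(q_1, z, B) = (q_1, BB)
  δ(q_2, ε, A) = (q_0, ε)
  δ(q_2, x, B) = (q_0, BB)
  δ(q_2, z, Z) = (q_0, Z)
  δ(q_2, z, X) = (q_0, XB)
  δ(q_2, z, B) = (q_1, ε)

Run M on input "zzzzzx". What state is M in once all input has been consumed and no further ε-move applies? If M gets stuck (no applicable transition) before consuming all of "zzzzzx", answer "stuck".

q_0

(q_0, zzzzzx, Z)
  read z, top Z: go to q_2, push XZ → (q_2, zzzzx, XZ)
  read z, top X: go to q_0, push XB → (q_0, zzzx, XBZ)
  read z, top X: go to q_2, push BX → (q_2, zzx, BXBZ)
  read z, top B: go to q_1, push ε → (q_1, zx, XBZ)
  ε-move, top X: go to q_1, push ε → (q_1, zx, BZ)
  read z, top B: go to q_1, push BB → (q_1, x, BBZ)
  read x, top B: go to q_0, push X → (q_0, ε, XBZ)
All input consumed; M is in state q_0.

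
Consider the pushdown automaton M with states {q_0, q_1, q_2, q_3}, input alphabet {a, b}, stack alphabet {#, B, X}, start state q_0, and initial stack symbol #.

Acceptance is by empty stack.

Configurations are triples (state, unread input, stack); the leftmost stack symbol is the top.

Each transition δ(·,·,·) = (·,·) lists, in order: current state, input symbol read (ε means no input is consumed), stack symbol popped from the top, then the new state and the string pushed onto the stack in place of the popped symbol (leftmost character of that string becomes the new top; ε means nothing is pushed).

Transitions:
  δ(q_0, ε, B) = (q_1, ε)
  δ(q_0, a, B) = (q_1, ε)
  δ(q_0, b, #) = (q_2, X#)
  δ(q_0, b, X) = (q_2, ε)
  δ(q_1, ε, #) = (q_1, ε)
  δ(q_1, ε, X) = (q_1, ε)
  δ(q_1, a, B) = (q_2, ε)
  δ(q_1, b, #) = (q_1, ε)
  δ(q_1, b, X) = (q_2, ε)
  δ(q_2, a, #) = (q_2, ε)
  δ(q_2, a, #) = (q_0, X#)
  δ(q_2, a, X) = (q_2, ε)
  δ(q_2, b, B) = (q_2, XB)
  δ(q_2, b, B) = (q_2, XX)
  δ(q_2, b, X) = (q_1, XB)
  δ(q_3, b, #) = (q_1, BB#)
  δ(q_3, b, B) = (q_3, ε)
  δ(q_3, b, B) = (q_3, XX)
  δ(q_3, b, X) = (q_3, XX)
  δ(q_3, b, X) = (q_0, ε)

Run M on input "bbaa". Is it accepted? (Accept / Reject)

Accept

One accepting computation: (q_0, bbaa, #) ⊢ (q_2, baa, X#) ⊢ (q_1, aa, XB#) ⊢ (q_1, aa, B#) ⊢ (q_2, a, #) ⊢ (q_2, ε, ε)
All input consumed and the stack is empty.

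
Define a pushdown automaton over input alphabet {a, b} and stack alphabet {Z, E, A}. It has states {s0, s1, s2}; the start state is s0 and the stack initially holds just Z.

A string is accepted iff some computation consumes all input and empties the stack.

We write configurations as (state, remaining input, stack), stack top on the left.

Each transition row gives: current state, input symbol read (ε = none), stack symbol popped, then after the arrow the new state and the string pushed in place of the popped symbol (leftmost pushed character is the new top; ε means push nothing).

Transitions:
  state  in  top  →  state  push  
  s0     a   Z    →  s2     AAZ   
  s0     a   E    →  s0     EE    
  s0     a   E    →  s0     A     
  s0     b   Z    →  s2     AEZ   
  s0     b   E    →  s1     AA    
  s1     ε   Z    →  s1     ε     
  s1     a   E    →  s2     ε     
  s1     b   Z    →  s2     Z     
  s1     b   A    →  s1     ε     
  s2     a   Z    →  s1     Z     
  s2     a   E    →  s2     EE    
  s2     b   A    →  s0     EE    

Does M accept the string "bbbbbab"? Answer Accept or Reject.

Reject

No computation consumes all input and empties the stack.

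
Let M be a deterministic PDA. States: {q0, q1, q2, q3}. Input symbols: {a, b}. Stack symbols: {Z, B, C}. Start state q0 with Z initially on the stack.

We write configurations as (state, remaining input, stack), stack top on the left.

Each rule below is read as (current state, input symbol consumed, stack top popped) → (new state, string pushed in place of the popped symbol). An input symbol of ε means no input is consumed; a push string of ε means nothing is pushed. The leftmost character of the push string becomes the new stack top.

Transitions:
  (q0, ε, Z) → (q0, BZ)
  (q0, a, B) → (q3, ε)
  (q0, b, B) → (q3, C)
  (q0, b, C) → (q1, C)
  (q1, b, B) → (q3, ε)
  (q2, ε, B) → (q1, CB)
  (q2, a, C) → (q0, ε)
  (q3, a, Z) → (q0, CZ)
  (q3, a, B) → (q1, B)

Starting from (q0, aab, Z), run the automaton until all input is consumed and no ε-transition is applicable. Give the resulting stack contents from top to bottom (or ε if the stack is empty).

CZ

(q0, aab, Z) ⊢ (q0, aab, BZ) ⊢ (q3, ab, Z) ⊢ (q0, b, CZ) ⊢ (q1, ε, CZ)
All input consumed in state q1 with stack CZ.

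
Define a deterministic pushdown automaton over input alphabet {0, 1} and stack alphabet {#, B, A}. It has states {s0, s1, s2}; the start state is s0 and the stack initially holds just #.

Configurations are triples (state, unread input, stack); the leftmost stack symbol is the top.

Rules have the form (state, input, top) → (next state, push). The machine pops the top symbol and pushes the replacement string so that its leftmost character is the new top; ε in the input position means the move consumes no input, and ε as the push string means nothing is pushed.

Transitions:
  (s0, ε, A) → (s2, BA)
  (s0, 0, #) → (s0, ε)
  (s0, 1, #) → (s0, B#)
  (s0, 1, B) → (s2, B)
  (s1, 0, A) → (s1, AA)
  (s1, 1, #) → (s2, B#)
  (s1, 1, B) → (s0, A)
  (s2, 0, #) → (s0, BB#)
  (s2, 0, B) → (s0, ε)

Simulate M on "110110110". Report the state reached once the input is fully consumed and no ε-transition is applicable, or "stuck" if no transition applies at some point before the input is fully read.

(s0, 110110110, #)
  read 1, top #: go to s0, push B# → (s0, 10110110, B#)
  read 1, top B: go to s2, push B → (s2, 0110110, B#)
  read 0, top B: go to s0, push ε → (s0, 110110, #)
  read 1, top #: go to s0, push B# → (s0, 10110, B#)
  read 1, top B: go to s2, push B → (s2, 0110, B#)
  read 0, top B: go to s0, push ε → (s0, 110, #)
  read 1, top #: go to s0, push B# → (s0, 10, B#)
  read 1, top B: go to s2, push B → (s2, 0, B#)
  read 0, top B: go to s0, push ε → (s0, ε, #)
All input consumed; M is in state s0.

s0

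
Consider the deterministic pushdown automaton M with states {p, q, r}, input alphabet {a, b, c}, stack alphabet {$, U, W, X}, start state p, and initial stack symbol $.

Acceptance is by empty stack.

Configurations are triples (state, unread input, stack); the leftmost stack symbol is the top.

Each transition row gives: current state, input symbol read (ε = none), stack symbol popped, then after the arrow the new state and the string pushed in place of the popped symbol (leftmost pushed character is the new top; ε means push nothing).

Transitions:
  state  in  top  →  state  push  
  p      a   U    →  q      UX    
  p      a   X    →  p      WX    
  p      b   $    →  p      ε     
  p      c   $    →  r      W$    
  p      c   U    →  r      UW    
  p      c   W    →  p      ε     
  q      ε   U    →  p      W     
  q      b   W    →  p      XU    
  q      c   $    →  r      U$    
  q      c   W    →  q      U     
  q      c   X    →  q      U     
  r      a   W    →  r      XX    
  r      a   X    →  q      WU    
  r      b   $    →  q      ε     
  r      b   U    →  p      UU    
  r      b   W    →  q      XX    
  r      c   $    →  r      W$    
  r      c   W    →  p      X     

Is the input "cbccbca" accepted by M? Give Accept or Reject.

(p, cbccbca, $)
  read c, top $: go to r, push W$ → (r, bccbca, W$)
  read b, top W: go to q, push XX → (q, ccbca, XX$)
  read c, top X: go to q, push U → (q, cbca, UX$)
  ε-move, top U: go to p, push W → (p, cbca, WX$)
  read c, top W: go to p, push ε → (p, bca, X$)
No transition applies at (p, bca, X$); input not fully consumed.

Reject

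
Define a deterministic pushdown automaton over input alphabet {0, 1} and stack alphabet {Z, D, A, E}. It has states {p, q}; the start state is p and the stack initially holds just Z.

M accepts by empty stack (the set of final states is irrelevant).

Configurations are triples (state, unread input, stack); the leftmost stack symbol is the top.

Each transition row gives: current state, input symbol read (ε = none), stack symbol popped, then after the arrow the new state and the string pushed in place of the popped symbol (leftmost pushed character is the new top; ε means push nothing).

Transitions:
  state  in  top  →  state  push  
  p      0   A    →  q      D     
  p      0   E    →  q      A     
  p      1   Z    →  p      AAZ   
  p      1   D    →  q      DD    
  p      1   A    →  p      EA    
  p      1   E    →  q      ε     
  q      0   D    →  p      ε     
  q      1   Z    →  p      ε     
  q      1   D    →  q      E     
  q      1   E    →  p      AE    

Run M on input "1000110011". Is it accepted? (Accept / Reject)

Accept

(p, 1000110011, Z)
  read 1, top Z: go to p, push AAZ → (p, 000110011, AAZ)
  read 0, top A: go to q, push D → (q, 00110011, DAZ)
  read 0, top D: go to p, push ε → (p, 0110011, AZ)
  read 0, top A: go to q, push D → (q, 110011, DZ)
  read 1, top D: go to q, push E → (q, 10011, EZ)
  read 1, top E: go to p, push AE → (p, 0011, AEZ)
  read 0, top A: go to q, push D → (q, 011, DEZ)
  read 0, top D: go to p, push ε → (p, 11, EZ)
  read 1, top E: go to q, push ε → (q, 1, Z)
  read 1, top Z: go to p, push ε → (p, ε, ε)
All input consumed and the stack is empty.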